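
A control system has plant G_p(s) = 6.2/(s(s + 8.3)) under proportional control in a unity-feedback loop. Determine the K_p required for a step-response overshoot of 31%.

K_p = 22.8

From %OS = 100·exp(−πζ/√(1−ζ²)) = 31%, ζ = −ln(0.31)/√(π²+ln²(0.31)) = 0.3493.
Characteristic equation s² + 8.3s + 6.2K_p = 0 gives ζ = 8.3/(2√(6.2K_p)).
Setting ζ = 0.3493: √(6.2K_p) = 8.3/(2·0.3493) = 11.88, so K_p = 141.1/6.2 = 22.8.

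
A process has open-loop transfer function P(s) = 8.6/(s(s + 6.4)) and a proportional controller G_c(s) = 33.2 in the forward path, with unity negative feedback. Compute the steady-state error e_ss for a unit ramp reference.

0.0224

The loop has one pole at the origin (type 1). Velocity error constant K_v = lim_{s→0} s·G_c(s)P(s) = 33.2·8.6/6.4 = 44.61.
Steady-state error to a unit ramp: e_ss = 1/K_v = 0.0224.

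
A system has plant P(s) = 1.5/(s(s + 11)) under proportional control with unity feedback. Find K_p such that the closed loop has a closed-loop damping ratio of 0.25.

K_p = 323

Closed-loop characteristic equation: s² + 11s + K_p·1.5 = 0.
So ω_n = √(1.5K_p) and 2ζω_n = 11, giving ζ = 11/(2√(1.5K_p)).
Setting ζ = 0.25: √(1.5K_p) = 11/(2·0.25) = 22, so K_p = 484/1.5 = 323.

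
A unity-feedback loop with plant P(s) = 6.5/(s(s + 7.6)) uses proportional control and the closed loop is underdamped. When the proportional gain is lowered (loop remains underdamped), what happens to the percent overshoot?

ζ = 7.6/(2√(6.5K_p)) rises as K_p falls; higher damping means less overshoot.

decrease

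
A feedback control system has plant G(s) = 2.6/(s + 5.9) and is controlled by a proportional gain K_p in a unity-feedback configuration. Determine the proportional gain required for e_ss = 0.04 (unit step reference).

K_p = 54.5

For a type-0 loop with proportional control, e_ss = 1/(1 + K_p·G(0)).
G(0) = 0.4407. Require 1/(1 + K_p·0.4407) = 0.04, so 1 + 0.4407·K_p = 25.
K_p = (25 − 1)/0.4407 = 54.5.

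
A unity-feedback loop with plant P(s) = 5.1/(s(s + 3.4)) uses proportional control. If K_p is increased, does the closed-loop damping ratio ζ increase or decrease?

decrease

ζ = 3.4/(2√(5.1K_p)); increasing K_p raises the denominator, so ζ falls.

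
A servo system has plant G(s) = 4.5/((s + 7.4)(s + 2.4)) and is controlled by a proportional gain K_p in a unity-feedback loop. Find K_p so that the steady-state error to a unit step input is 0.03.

Steady-state error for a unit step on this type-0 loop is 1/(1 + K_p·G(0)).
G(0) = 0.2534. Require 1/(1 + K_p·0.2534) = 0.03, so 1 + 0.2534·K_p = 33.33.
K_p = (33.33 − 1)/0.2534 = 128.

K_p = 128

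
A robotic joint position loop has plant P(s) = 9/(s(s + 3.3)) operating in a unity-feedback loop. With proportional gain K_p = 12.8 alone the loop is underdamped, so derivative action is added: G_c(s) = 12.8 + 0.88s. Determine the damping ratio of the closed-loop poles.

ζ = 0.523

Forward path: (12.8 + 0.88s)·9/(s(s+3.3)). The closed-loop characteristic equation is s² + (3.3 + 9·0.88)s + 9·12.8 = 0.
That is s² + 11.22s + 115.2 = 0, so ω_n = 10.73 rad/s and ζ = 11.22/(2·10.73) = 0.5227.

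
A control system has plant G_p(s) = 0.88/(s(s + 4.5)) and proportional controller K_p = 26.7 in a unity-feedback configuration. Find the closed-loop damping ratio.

ζ = 0.464

With unity feedback the closed-loop characteristic equation is s² + 4.5s + 26.7·0.88 = s² + 4.5s + 23.5 = 0.
So ω_n² = 23.5 ⇒ ω_n = 4.847 rad/s, and ζ = 4.5/(2ω_n) = 0.464.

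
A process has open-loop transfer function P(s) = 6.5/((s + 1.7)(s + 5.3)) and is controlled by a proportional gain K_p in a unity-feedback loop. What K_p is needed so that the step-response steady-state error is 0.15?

K_p = 7.85

Steady-state error for a unit step on this type-0 loop is 1/(1 + K_p·P(0)).
P(0) = 0.7214. Require 1/(1 + K_p·0.7214) = 0.15, so 1 + 0.7214·K_p = 6.667.
K_p = (6.667 − 1)/0.7214 = 7.85.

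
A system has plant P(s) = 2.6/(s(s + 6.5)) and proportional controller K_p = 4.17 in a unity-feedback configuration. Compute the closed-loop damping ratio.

The closed-loop denominator is s(s+6.5) + 4.17·2.6 = s² + 6.5s + 10.84.
So ω_n² = 10.84 ⇒ ω_n = 3.293 rad/s, and ζ = 6.5/(2ω_n) = 0.987.

ζ = 0.987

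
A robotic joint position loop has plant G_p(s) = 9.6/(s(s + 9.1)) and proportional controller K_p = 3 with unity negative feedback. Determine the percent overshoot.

0.658%

From 1 + K_pG_p(s) = 0: s² + 9.1s + 28.8 = 0 ⇒ ω_n = 5.367, ζ = 0.8478.
%OS = 100·exp(−πζ/√(1−ζ²)) = 100·exp(−π·0.8478/√0.2812) = 0.658%.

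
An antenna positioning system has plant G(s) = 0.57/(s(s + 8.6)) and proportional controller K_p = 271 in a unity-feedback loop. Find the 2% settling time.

The closed-loop denominator s² + 8.6s + 154.5 gives ω_n = √154.5 = 12.43 and ζ = 8.6/(2ω_n) = 0.346.
2% settling time T_s ≈ 4/(ζω_n) = 4/4.3 = 0.93 s.

T_s ≈ 0.93 s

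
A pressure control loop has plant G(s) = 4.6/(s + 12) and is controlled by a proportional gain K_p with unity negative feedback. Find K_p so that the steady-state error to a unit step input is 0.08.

K_p = 30

For a type-0 loop with proportional control, e_ss = 1/(1 + K_p·G(0)).
G(0) = 0.3833. Require 1/(1 + K_p·0.3833) = 0.08, so 1 + 0.3833·K_p = 12.5.
K_p = (12.5 − 1)/0.3833 = 30.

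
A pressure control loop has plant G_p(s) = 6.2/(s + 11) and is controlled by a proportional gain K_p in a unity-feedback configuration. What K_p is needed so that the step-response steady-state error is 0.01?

For a type-0 loop with proportional control, e_ss = 1/(1 + K_p·G_p(0)).
G_p(0) = 0.5636. Require 1/(1 + K_p·0.5636) = 0.01, so 1 + 0.5636·K_p = 100.
K_p = (100 − 1)/0.5636 = 176.

K_p = 176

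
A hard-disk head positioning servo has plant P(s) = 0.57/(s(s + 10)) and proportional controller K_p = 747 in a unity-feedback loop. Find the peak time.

T_p = 0.157 s

The closed-loop denominator s² + 10s + 425.8 gives ω_n = √425.8 = 20.63 and ζ = 10/(2ω_n) = 0.2423.
Damped frequency ω_d = ω_n√(1−ζ²) = 20.02 rad/s, so peak time T_p = π/ω_d = 0.157 s.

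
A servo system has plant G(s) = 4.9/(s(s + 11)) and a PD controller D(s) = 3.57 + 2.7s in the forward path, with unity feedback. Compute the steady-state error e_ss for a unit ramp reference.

The loop has one pole at the origin (type 1). Velocity error constant K_v = lim_{s→0} s·D(s)G(s) = 3.57·4.9/11 = 1.59.
Steady-state error to a unit ramp: e_ss = 1/K_v = 0.629.

0.629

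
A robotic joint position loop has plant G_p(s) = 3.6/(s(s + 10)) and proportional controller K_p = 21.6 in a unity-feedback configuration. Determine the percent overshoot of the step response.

Closed-loop characteristic equation: s² + 10s + 77.76 = 0, so ω_n = 8.818 rad/s and ζ = 10/(2·8.818) = 0.567.
%OS = 100·exp(−πζ/√(1−ζ²)) = 100·exp(−π·0.567/√0.6785) = 11.5%.

11.5%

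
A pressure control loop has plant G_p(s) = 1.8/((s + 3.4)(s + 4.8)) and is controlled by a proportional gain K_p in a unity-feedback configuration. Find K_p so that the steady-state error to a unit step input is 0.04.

The loop is type 0, so e_ss(step) = 1/(1 + K_pos) with K_pos = K_p·G_p(0).
G_p(0) = 0.1103. Require 1/(1 + K_p·0.1103) = 0.04, so 1 + 0.1103·K_p = 25.
K_p = (25 − 1)/0.1103 = 218.

K_p = 218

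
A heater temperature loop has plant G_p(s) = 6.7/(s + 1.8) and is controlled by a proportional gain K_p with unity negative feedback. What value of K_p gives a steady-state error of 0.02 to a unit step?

K_p = 13.2

For a type-0 loop with proportional control, e_ss = 1/(1 + K_p·G_p(0)).
G_p(0) = 3.722. Require 1/(1 + K_p·3.722) = 0.02, so 1 + 3.722·K_p = 50.
K_p = (50 − 1)/3.722 = 13.2.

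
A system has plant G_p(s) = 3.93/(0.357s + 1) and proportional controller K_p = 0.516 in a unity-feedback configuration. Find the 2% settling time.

Closed loop: T(s) = K_p·G_p/(1+K_p·G_p) = 2.028/(0.357s + 1 + 2.028), with pole at s = −(1 + 2.028)/0.357 = −8.481.
τ = 1/8.481 = 0.1179 s, so 2% settling time ≈ 4τ = 0.472 s.

T_s ≈ 0.472 s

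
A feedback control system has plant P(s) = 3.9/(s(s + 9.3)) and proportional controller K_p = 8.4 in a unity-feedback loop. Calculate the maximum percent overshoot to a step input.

1.26%

Closed-loop characteristic equation: s² + 9.3s + 32.76 = 0, so ω_n = 5.724 rad/s and ζ = 9.3/(2·5.724) = 0.8124.
%OS = 100·exp(−πζ/√(1−ζ²)) = 100·exp(−π·0.8124/√0.34) = 1.26%.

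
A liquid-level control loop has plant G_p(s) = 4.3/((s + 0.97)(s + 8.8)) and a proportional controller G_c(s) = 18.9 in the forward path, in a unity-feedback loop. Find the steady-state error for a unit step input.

The loop is type 0. Static position error constant K_pos = G_c(0)·G_p(0) = 18.9·0.5037 = 9.521.
Steady-state error to a unit step: e_ss = 1/(1+K_pos) = 1/10.52 = 0.095.

0.095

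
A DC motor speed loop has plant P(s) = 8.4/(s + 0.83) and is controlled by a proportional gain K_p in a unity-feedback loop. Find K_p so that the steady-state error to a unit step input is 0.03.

Steady-state error for a unit step on this type-0 loop is 1/(1 + K_p·P(0)).
P(0) = 10.12. Require 1/(1 + K_p·10.12) = 0.03, so 1 + 10.12·K_p = 33.33.
K_p = (33.33 − 1)/10.12 = 3.19.

K_p = 3.19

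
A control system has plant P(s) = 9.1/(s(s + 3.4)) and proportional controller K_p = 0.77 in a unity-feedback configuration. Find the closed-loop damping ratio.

The closed-loop denominator is s(s+3.4) + 0.77·9.1 = s² + 3.4s + 7.007.
So ω_n² = 7.007 ⇒ ω_n = 2.647 rad/s, and ζ = 3.4/(2ω_n) = 0.642.

ζ = 0.642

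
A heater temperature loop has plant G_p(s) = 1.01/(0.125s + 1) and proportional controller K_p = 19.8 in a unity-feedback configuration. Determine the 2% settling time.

Closed loop: T(s) = K_p·G_p/(1+K_p·G_p) = 20/(0.125s + 1 + 20), with pole at s = −(1 + 20)/0.125 = −168.
τ = 1/168 = 0.005953 s, so 2% settling time ≈ 4τ = 0.0238 s.

T_s ≈ 0.0238 s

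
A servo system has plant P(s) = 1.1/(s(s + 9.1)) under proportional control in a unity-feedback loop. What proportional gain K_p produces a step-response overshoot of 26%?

From %OS = 100·exp(−πζ/√(1−ζ²)) = 26%, ζ = −ln(0.26)/√(π²+ln²(0.26)) = 0.3941.
Characteristic equation s² + 9.1s + 1.1K_p = 0 gives ζ = 9.1/(2√(1.1K_p)).
Setting ζ = 0.3941: √(1.1K_p) = 9.1/(2·0.3941) = 11.55, so K_p = 133.3/1.1 = 121.

K_p = 121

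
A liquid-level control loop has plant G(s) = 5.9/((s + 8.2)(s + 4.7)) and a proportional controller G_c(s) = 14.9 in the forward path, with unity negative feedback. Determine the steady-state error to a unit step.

The loop is type 0. Static position error constant K_pos = G_c(0)·G(0) = 14.9·0.1531 = 2.281.
Steady-state error to a unit step: e_ss = 1/(1+K_pos) = 1/3.281 = 0.305.

0.305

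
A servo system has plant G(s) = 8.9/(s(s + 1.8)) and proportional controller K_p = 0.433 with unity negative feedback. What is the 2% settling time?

T_s ≈ 4.44 s

The closed-loop denominator s² + 1.8s + 3.854 gives ω_n = √3.854 = 1.963 and ζ = 1.8/(2ω_n) = 0.4585.
2% settling time T_s ≈ 4/(ζω_n) = 4/0.9 = 4.44 s.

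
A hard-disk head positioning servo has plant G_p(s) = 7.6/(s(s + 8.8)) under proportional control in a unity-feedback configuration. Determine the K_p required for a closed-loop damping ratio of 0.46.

Closed-loop characteristic equation: s² + 8.8s + K_p·7.6 = 0.
So ω_n = √(7.6K_p) and 2ζω_n = 8.8, giving ζ = 8.8/(2√(7.6K_p)).
Setting ζ = 0.46: √(7.6K_p) = 8.8/(2·0.46) = 9.565, so K_p = 91.49/7.6 = 12.

K_p = 12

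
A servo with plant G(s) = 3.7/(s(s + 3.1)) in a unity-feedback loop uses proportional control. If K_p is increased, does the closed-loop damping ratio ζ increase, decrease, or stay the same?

decrease

ζ = 3.1/(2√(3.7K_p)); increasing K_p raises the denominator, so ζ falls.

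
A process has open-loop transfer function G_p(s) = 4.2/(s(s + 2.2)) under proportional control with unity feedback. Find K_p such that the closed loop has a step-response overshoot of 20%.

From %OS = 100·exp(−πζ/√(1−ζ²)) = 20%, ζ = −ln(0.2)/√(π²+ln²(0.2)) = 0.4559.
Characteristic equation s² + 2.2s + 4.2K_p = 0 gives ζ = 2.2/(2√(4.2K_p)).
Setting ζ = 0.4559: √(4.2K_p) = 2.2/(2·0.4559) = 2.413, so K_p = 5.82/4.2 = 1.39.

K_p = 1.39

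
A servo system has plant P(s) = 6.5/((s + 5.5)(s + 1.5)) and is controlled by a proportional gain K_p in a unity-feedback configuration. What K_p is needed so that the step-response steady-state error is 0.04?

For a type-0 loop with proportional control, e_ss = 1/(1 + K_p·P(0)).
P(0) = 0.7879. Require 1/(1 + K_p·0.7879) = 0.04, so 1 + 0.7879·K_p = 25.
K_p = (25 − 1)/0.7879 = 30.5.

K_p = 30.5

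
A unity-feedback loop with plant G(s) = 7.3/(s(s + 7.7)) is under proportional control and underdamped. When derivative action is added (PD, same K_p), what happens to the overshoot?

The derivative term adds K·K_d to the s-coefficient of the characteristic equation, raising 2ζω_n while ω_n is unchanged; ζ increases, so overshoot decreases.

decrease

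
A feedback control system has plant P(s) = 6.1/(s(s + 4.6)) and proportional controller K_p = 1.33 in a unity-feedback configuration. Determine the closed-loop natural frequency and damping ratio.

ω_n = 2.85 rad/s, ζ = 0.807

The closed-loop denominator is s(s+4.6) + 1.33·6.1 = s² + 4.6s + 8.113.
So ω_n² = 8.113 ⇒ ω_n = 2.848 rad/s, and ζ = 4.6/(2ω_n) = 0.807.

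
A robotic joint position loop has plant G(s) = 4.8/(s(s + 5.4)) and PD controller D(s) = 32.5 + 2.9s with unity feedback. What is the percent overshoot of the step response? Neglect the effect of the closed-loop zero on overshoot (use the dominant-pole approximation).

Forward path: (32.5 + 2.9s)·4.8/(s(s+5.4)). The closed-loop characteristic equation is s² + (5.4 + 4.8·2.9)s + 4.8·32.5 = 0.
That is s² + 19.32s + 156 = 0, so ω_n = 12.49 rad/s and ζ = 19.32/(2·12.49) = 0.7734.
%OS = 100·exp(−πζ/√(1−ζ²)) = 2.16%.

2.16%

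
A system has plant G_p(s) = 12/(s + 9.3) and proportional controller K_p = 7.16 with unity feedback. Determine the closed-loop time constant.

Closed-loop transfer function: T(s) = K_p·G_p(s)/(1 + K_p·G_p(s)) = 85.92/(s + 9.3 + 85.92) = 85.92/(s + 95.22).
Time constant τ = 1/95.22 = 0.0105 s.

τ = 0.0105 s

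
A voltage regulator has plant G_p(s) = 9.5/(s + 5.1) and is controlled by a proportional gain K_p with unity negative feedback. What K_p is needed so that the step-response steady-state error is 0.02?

Steady-state error for a unit step on this type-0 loop is 1/(1 + K_p·G_p(0)).
G_p(0) = 1.863. Require 1/(1 + K_p·1.863) = 0.02, so 1 + 1.863·K_p = 50.
K_p = (50 − 1)/1.863 = 26.3.

K_p = 26.3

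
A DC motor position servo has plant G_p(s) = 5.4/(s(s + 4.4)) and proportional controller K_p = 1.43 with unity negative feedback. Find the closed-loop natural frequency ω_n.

ω_n = 2.78 rad/s

With unity feedback the closed-loop characteristic equation is s² + 4.4s + 1.43·5.4 = s² + 4.4s + 7.722 = 0.
Matching s² + 2ζω_n s + ω_n²: ω_n = √7.722 = 2.779 rad/s and 2ζω_n = 4.4, so ζ = 4.4/(2·2.779) = 0.792.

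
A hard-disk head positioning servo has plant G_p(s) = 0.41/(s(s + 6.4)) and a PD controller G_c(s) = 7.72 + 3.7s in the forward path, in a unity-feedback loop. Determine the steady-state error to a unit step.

The open loop G_c(s)G_p(s) has a pole at the origin (type 1), so the static position error constant is infinite and e_ss = 1/(1+∞) = 0.

0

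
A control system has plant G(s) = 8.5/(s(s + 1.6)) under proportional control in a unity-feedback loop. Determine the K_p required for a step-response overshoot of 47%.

K_p = 1.38

From %OS = 100·exp(−πζ/√(1−ζ²)) = 47%, ζ = −ln(0.47)/√(π²+ln²(0.47)) = 0.2337.
Characteristic equation s² + 1.6s + 8.5K_p = 0 gives ζ = 1.6/(2√(8.5K_p)).
Setting ζ = 0.2337: √(8.5K_p) = 1.6/(2·0.2337) = 3.424, so K_p = 11.72/8.5 = 1.38.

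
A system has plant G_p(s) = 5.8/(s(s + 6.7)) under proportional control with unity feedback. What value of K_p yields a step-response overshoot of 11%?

K_p = 5.85

From %OS = 100·exp(−πζ/√(1−ζ²)) = 11%, ζ = −ln(0.11)/√(π²+ln²(0.11)) = 0.5749.
Characteristic equation s² + 6.7s + 5.8K_p = 0 gives ζ = 6.7/(2√(5.8K_p)).
Setting ζ = 0.5749: √(5.8K_p) = 6.7/(2·0.5749) = 5.827, so K_p = 33.96/5.8 = 5.85.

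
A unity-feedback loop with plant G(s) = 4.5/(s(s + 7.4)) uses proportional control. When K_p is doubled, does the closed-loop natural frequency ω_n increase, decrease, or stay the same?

increase

ω_n = √(4.5·K_p), which grows with K_p.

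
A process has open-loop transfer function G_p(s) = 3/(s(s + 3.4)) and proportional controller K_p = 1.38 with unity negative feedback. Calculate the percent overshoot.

0.842%

Closed-loop characteristic equation: s² + 3.4s + 4.14 = 0, so ω_n = 2.035 rad/s and ζ = 3.4/(2·2.035) = 0.8355.
%OS = 100·exp(−πζ/√(1−ζ²)) = 100·exp(−π·0.8355/√0.3019) = 0.842%.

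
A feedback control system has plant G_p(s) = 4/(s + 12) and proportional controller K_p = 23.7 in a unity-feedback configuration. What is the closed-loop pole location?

Closed-loop transfer function: T(s) = K_p·G_p(s)/(1 + K_p·G_p(s)) = 94.8/(s + 12 + 94.8) = 94.8/(s + 106.8).
The closed-loop pole is at s = −106.8.

s = -106.8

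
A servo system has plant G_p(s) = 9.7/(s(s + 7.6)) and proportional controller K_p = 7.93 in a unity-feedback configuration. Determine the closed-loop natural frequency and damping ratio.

With unity feedback the closed-loop characteristic equation is s² + 7.6s + 7.93·9.7 = s² + 7.6s + 76.92 = 0.
Matching s² + 2ζω_n s + ω_n²: ω_n = √76.92 = 8.77 rad/s and 2ζω_n = 7.6, so ζ = 7.6/(2·8.77) = 0.433.

ω_n = 8.77 rad/s, ζ = 0.433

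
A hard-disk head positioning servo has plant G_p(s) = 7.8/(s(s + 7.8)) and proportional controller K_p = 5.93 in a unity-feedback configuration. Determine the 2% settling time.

T_s ≈ 1.03 s

The closed-loop denominator s² + 7.8s + 46.25 gives ω_n = √46.25 = 6.801 and ζ = 7.8/(2ω_n) = 0.5734.
2% settling time T_s ≈ 4/(ζω_n) = 4/3.9 = 1.03 s.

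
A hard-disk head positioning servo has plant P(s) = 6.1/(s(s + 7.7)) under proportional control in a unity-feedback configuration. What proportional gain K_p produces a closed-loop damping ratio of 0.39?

K_p = 16

Closed-loop characteristic equation: s² + 7.7s + K_p·6.1 = 0.
So ω_n = √(6.1K_p) and 2ζω_n = 7.7, giving ζ = 7.7/(2√(6.1K_p)).
Setting ζ = 0.39: √(6.1K_p) = 7.7/(2·0.39) = 9.872, so K_p = 97.45/6.1 = 16.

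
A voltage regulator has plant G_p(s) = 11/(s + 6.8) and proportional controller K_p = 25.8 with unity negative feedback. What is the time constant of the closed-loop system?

Closed-loop transfer function: T(s) = K_p·G_p(s)/(1 + K_p·G_p(s)) = 283.8/(s + 6.8 + 283.8) = 283.8/(s + 290.6).
Time constant τ = 1/290.6 = 0.00344 s.

τ = 0.00344 s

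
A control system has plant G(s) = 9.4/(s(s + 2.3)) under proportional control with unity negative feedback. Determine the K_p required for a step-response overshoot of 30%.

K_p = 1.1

From %OS = 100·exp(−πζ/√(1−ζ²)) = 30%, ζ = −ln(0.3)/√(π²+ln²(0.3)) = 0.3579.
Characteristic equation s² + 2.3s + 9.4K_p = 0 gives ζ = 2.3/(2√(9.4K_p)).
Setting ζ = 0.3579: √(9.4K_p) = 2.3/(2·0.3579) = 3.214, so K_p = 10.33/9.4 = 1.1.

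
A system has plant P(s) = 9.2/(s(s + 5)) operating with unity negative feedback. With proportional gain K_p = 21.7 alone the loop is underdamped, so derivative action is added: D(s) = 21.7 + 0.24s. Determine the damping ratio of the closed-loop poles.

ζ = 0.255

Forward path: (21.7 + 0.24s)·9.2/(s(s+5)). The closed-loop characteristic equation is s² + (5 + 9.2·0.24)s + 9.2·21.7 = 0.
That is s² + 7.208s + 199.6 = 0, so ω_n = 14.13 rad/s and ζ = 7.208/(2·14.13) = 0.2551.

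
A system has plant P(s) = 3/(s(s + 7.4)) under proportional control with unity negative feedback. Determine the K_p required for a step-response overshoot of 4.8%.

K_p = 9.45

From %OS = 100·exp(−πζ/√(1−ζ²)) = 4.8%, ζ = −ln(0.048)/√(π²+ln²(0.048)) = 0.695.
Characteristic equation s² + 7.4s + 3K_p = 0 gives ζ = 7.4/(2√(3K_p)).
Setting ζ = 0.695: √(3K_p) = 7.4/(2·0.695) = 5.324, so K_p = 28.34/3 = 9.45.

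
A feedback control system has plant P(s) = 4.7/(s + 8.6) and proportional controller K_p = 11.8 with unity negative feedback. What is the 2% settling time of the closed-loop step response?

Closed-loop transfer function: T(s) = K_p·P(s)/(1 + K_p·P(s)) = 55.46/(s + 8.6 + 55.46) = 55.46/(s + 64.06).
Time constant τ = 1/64.06 = 0.01561 s, so the 2% settling time is about 4τ = 0.0624 s.

T_s ≈ 0.0624 s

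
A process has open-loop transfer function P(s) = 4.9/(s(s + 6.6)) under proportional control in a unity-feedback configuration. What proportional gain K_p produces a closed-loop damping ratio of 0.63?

K_p = 5.6

Closed-loop characteristic equation: s² + 6.6s + K_p·4.9 = 0.
So ω_n = √(4.9K_p) and 2ζω_n = 6.6, giving ζ = 6.6/(2√(4.9K_p)).
Setting ζ = 0.63: √(4.9K_p) = 6.6/(2·0.63) = 5.238, so K_p = 27.44/4.9 = 5.6.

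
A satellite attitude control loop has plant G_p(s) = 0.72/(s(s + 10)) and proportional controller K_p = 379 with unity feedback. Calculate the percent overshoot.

Closed-loop characteristic equation: s² + 10s + 272.9 = 0, so ω_n = 16.52 rad/s and ζ = 10/(2·16.52) = 0.3027.
%OS = 100·exp(−πζ/√(1−ζ²)) = 100·exp(−π·0.3027/√0.9084) = 36.9%.

36.9%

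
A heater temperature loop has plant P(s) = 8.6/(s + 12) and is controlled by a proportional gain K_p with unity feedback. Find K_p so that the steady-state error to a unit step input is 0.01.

The loop is type 0, so e_ss(step) = 1/(1 + K_pos) with K_pos = K_p·P(0).
P(0) = 0.7167. Require 1/(1 + K_p·0.7167) = 0.01, so 1 + 0.7167·K_p = 100.
K_p = (100 − 1)/0.7167 = 138.

K_p = 138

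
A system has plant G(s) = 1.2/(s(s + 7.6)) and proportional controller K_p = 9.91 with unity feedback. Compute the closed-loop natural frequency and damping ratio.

The closed-loop denominator is s(s+7.6) + 9.91·1.2 = s² + 7.6s + 11.89.
So ω_n² = 11.89 ⇒ ω_n = 3.448 rad/s, and ζ = 7.6/(2ω_n) = 1.1.

ω_n = 3.45 rad/s, ζ = 1.1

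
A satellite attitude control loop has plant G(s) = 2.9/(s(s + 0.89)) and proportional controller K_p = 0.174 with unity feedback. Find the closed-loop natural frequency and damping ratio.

The closed-loop denominator is s(s+0.89) + 0.174·2.9 = s² + 0.89s + 0.5046.
So ω_n² = 0.5046 ⇒ ω_n = 0.7104 rad/s, and ζ = 0.89/(2ω_n) = 0.626.

ω_n = 0.71 rad/s, ζ = 0.626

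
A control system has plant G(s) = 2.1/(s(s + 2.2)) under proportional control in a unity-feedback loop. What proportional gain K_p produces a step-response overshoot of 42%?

From %OS = 100·exp(−πζ/√(1−ζ²)) = 42%, ζ = −ln(0.42)/√(π²+ln²(0.42)) = 0.2662.
Characteristic equation s² + 2.2s + 2.1K_p = 0 gives ζ = 2.2/(2√(2.1K_p)).
Setting ζ = 0.2662: √(2.1K_p) = 2.2/(2·0.2662) = 4.133, so K_p = 17.08/2.1 = 8.13.

K_p = 8.13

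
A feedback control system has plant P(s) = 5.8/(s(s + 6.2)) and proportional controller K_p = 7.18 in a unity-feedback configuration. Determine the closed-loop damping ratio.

ζ = 0.48

1 + K_p·P(s) = 0 gives s² + 6.2s + 41.64 = 0.
Matching s² + 2ζω_n s + ω_n²: ω_n = √41.64 = 6.453 rad/s and 2ζω_n = 6.2, so ζ = 6.2/(2·6.453) = 0.48.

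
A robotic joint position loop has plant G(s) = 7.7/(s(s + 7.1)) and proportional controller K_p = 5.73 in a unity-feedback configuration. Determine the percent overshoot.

13.7%

Closed-loop characteristic equation: s² + 7.1s + 44.12 = 0, so ω_n = 6.642 rad/s and ζ = 7.1/(2·6.642) = 0.5344.
%OS = 100·exp(−πζ/√(1−ζ²)) = 100·exp(−π·0.5344/√0.7144) = 13.7%.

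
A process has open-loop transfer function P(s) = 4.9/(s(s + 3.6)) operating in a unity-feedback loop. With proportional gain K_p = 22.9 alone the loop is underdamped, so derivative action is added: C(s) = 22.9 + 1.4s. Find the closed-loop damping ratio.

ζ = 0.494

Forward path: (22.9 + 1.4s)·4.9/(s(s+3.6)). The closed-loop characteristic equation is s² + (3.6 + 4.9·1.4)s + 4.9·22.9 = 0.
That is s² + 10.46s + 112.2 = 0, so ω_n = 10.59 rad/s and ζ = 10.46/(2·10.59) = 0.4937.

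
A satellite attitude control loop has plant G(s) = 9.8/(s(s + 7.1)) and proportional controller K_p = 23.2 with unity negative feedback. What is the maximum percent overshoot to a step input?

46.7%

The closed-loop denominator s² + 7.1s + 227.4 gives ω_n = √227.4 = 15.08 and ζ = 7.1/(2ω_n) = 0.2354.
%OS = 100·exp(−πζ/√(1−ζ²)) = 100·exp(−π·0.2354/√0.9446) = 46.7%.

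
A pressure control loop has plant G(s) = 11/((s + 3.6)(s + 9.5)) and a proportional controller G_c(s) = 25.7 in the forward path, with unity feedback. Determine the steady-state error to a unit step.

0.108

The loop is type 0. Static position error constant K_pos = G_c(0)·G(0) = 25.7·0.3216 = 8.266.
Steady-state error to a unit step: e_ss = 1/(1+K_pos) = 1/9.266 = 0.108.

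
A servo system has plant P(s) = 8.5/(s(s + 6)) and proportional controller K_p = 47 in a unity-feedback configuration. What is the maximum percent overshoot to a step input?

62.1%

The closed-loop denominator s² + 6s + 399.5 gives ω_n = √399.5 = 19.99 and ζ = 6/(2ω_n) = 0.1501.
%OS = 100·exp(−πζ/√(1−ζ²)) = 100·exp(−π·0.1501/√0.9775) = 62.1%.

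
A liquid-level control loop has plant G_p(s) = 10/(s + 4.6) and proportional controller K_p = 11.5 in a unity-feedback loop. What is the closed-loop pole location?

Closed-loop transfer function: T(s) = K_p·G_p(s)/(1 + K_p·G_p(s)) = 115/(s + 4.6 + 115) = 115/(s + 119.6).
The closed-loop pole is at s = −119.6.

s = -119.6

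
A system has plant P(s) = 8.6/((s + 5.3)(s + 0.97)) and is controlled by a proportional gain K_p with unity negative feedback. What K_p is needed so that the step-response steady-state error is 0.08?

For a type-0 loop with proportional control, e_ss = 1/(1 + K_p·P(0)).
P(0) = 1.673. Require 1/(1 + K_p·1.673) = 0.08, so 1 + 1.673·K_p = 12.5.
K_p = (12.5 − 1)/1.673 = 6.87.

K_p = 6.87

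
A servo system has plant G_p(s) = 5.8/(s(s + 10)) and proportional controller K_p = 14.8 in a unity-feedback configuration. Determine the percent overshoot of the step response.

From 1 + K_pG_p(s) = 0: s² + 10s + 85.84 = 0 ⇒ ω_n = 9.265, ζ = 0.5397.
%OS = 100·exp(−πζ/√(1−ζ²)) = 100·exp(−π·0.5397/√0.7088) = 13.3%.

13.3%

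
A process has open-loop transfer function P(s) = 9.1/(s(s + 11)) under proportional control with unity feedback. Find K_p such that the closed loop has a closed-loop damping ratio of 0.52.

K_p = 12.3

Closed-loop characteristic equation: s² + 11s + K_p·9.1 = 0.
So ω_n = √(9.1K_p) and 2ζω_n = 11, giving ζ = 11/(2√(9.1K_p)).
Setting ζ = 0.52: √(9.1K_p) = 11/(2·0.52) = 10.58, so K_p = 111.9/9.1 = 12.3.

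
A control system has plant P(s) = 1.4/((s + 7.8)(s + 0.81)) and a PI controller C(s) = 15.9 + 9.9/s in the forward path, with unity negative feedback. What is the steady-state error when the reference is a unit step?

0

The open loop C(s)P(s) has a pole at the origin (type 1), so the static position error constant is infinite and e_ss = 1/(1+∞) = 0.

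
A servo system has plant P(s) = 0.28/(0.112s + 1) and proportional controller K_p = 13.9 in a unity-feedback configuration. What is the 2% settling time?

Closed loop: T(s) = K_p·P/(1+K_p·P) = 3.892/(0.112s + 1 + 3.892), with pole at s = −(1 + 3.892)/0.112 = −43.68.
τ = 1/43.68 = 0.02289 s, so 2% settling time ≈ 4τ = 0.0916 s.

T_s ≈ 0.0916 s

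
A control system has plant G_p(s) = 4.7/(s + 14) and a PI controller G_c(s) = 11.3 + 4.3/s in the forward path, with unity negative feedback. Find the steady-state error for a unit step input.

The open loop G_c(s)G_p(s) has a pole at the origin (type 1), so the static position error constant is infinite and e_ss = 1/(1+∞) = 0.

0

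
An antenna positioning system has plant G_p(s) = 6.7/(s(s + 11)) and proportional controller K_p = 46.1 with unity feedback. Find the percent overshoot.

From 1 + K_pG_p(s) = 0: s² + 11s + 308.9 = 0 ⇒ ω_n = 17.57, ζ = 0.3129.
%OS = 100·exp(−πζ/√(1−ζ²)) = 100·exp(−π·0.3129/√0.9021) = 35.5%.

35.5%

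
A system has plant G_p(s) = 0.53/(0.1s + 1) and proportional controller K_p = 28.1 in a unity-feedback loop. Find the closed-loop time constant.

τ = 0.00629 s

Closed loop: T(s) = K_p·G_p/(1+K_p·G_p) = 14.89/(0.1s + 1 + 14.89), with pole at s = −(1 + 14.89)/0.1 = −158.9.
Closed-loop time constant τ = 1/158.9 = 0.00629 s.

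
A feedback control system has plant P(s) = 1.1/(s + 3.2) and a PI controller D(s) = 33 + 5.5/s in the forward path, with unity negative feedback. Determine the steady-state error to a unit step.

The open loop D(s)P(s) has a pole at the origin (type 1), so the static position error constant is infinite and e_ss = 1/(1+∞) = 0.

0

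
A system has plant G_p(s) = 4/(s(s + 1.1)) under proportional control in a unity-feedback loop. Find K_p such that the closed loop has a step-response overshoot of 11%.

K_p = 0.229

From %OS = 100·exp(−πζ/√(1−ζ²)) = 11%, ζ = −ln(0.11)/√(π²+ln²(0.11)) = 0.5749.
Characteristic equation s² + 1.1s + 4K_p = 0 gives ζ = 1.1/(2√(4K_p)).
Setting ζ = 0.5749: √(4K_p) = 1.1/(2·0.5749) = 0.9567, so K_p = 0.9153/4 = 0.229.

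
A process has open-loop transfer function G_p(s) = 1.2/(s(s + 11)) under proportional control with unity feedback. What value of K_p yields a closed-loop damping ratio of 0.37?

K_p = 184

Closed-loop characteristic equation: s² + 11s + K_p·1.2 = 0.
So ω_n = √(1.2K_p) and 2ζω_n = 11, giving ζ = 11/(2√(1.2K_p)).
Setting ζ = 0.37: √(1.2K_p) = 11/(2·0.37) = 14.86, so K_p = 221/1.2 = 184.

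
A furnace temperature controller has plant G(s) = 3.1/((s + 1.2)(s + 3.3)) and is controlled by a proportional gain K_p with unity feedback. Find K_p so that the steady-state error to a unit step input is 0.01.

For a type-0 loop with proportional control, e_ss = 1/(1 + K_p·G(0)).
G(0) = 0.7828. Require 1/(1 + K_p·0.7828) = 0.01, so 1 + 0.7828·K_p = 100.
K_p = (100 − 1)/0.7828 = 126.

K_p = 126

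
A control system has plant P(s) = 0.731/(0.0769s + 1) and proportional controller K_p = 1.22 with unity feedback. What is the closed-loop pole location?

s = -24.6

Closed loop: T(s) = K_p·P/(1+K_p·P) = 0.8918/(0.0769s + 1 + 0.8918), with pole at s = −(1 + 0.8918)/0.0769 = −24.6.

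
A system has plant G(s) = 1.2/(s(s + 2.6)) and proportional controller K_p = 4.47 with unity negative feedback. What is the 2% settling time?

T_s ≈ 3.08 s

Closed-loop characteristic equation: s² + 2.6s + 5.364 = 0, so ω_n = 2.316 rad/s and ζ = 2.6/(2·2.316) = 0.5613.
2% settling time T_s ≈ 4/(ζω_n) = 4/1.3 = 3.08 s.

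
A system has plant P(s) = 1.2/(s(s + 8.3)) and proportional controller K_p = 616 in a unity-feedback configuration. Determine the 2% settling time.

The closed-loop denominator s² + 8.3s + 739.2 gives ω_n = √739.2 = 27.19 and ζ = 8.3/(2ω_n) = 0.1526.
2% settling time T_s ≈ 4/(ζω_n) = 4/4.15 = 0.964 s.

T_s ≈ 0.964 s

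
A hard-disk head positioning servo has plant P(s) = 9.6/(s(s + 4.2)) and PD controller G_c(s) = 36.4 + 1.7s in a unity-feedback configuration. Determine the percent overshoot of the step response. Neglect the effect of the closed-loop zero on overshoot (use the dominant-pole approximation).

Forward path: (36.4 + 1.7s)·9.6/(s(s+4.2)). The closed-loop characteristic equation is s² + (4.2 + 9.6·1.7)s + 9.6·36.4 = 0.
That is s² + 20.52s + 349.4 = 0, so ω_n = 18.69 rad/s and ζ = 20.52/(2·18.69) = 0.5489.
%OS = 100·exp(−πζ/√(1−ζ²)) = 12.7%.

12.7%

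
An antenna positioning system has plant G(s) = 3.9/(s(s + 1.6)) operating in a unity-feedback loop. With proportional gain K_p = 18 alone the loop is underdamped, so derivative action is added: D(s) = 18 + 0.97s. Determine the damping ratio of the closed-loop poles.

Forward path: (18 + 0.97s)·3.9/(s(s+1.6)). The closed-loop characteristic equation is s² + (1.6 + 3.9·0.97)s + 3.9·18 = 0.
That is s² + 5.383s + 70.2 = 0, so ω_n = 8.379 rad/s and ζ = 5.383/(2·8.379) = 0.3212.

ζ = 0.321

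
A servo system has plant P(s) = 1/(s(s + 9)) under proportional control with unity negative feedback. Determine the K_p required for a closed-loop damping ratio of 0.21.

K_p = 459

Closed-loop characteristic equation: s² + 9s + K_p·1 = 0.
So ω_n = √(1K_p) and 2ζω_n = 9, giving ζ = 9/(2√(1K_p)).
Setting ζ = 0.21: √(1K_p) = 9/(2·0.21) = 21.43, so K_p = 459.2/1 = 459.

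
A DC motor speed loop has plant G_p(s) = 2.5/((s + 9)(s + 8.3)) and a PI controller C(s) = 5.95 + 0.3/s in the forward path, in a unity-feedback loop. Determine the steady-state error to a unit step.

The open loop C(s)G_p(s) has a pole at the origin (type 1), so the static position error constant is infinite and e_ss = 1/(1+∞) = 0.

0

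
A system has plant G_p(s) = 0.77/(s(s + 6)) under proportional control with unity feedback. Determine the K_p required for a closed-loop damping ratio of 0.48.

K_p = 50.7

Closed-loop characteristic equation: s² + 6s + K_p·0.77 = 0.
So ω_n = √(0.77K_p) and 2ζω_n = 6, giving ζ = 6/(2√(0.77K_p)).
Setting ζ = 0.48: √(0.77K_p) = 6/(2·0.48) = 6.25, so K_p = 39.06/0.77 = 50.7.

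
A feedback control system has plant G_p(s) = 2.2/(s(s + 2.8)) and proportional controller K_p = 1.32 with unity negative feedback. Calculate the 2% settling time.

T_s ≈ 2.86 s

The closed-loop denominator s² + 2.8s + 2.904 gives ω_n = √2.904 = 1.704 and ζ = 2.8/(2ω_n) = 0.8215.
2% settling time T_s ≈ 4/(ζω_n) = 4/1.4 = 2.86 s.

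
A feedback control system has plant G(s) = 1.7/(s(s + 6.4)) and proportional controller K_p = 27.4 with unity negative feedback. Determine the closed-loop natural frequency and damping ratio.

ω_n = 6.82 rad/s, ζ = 0.469

1 + K_p·G(s) = 0 gives s² + 6.4s + 46.58 = 0.
Matching s² + 2ζω_n s + ω_n²: ω_n = √46.58 = 6.825 rad/s and 2ζω_n = 6.4, so ζ = 6.4/(2·6.825) = 0.469.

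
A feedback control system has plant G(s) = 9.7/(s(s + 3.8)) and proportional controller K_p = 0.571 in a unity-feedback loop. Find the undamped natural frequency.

The closed-loop denominator is s(s+3.8) + 0.571·9.7 = s² + 3.8s + 5.539.
Matching s² + 2ζω_n s + ω_n²: ω_n = √5.539 = 2.353 rad/s and 2ζω_n = 3.8, so ζ = 3.8/(2·2.353) = 0.807.

ω_n = 2.35 rad/s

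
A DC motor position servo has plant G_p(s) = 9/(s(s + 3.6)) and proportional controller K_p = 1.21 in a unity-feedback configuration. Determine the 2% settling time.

Closed-loop characteristic equation: s² + 3.6s + 10.89 = 0, so ω_n = 3.3 rad/s and ζ = 3.6/(2·3.3) = 0.5455.
2% settling time T_s ≈ 4/(ζω_n) = 4/1.8 = 2.22 s.

T_s ≈ 2.22 s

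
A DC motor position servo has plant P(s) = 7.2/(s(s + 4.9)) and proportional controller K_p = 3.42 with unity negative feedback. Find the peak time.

Closed-loop characteristic equation: s² + 4.9s + 24.62 = 0, so ω_n = 4.962 rad/s and ζ = 4.9/(2·4.962) = 0.4937.
Damped frequency ω_d = ω_n√(1−ζ²) = 4.315 rad/s, so peak time T_p = π/ω_d = 0.728 s.

T_p = 0.728 s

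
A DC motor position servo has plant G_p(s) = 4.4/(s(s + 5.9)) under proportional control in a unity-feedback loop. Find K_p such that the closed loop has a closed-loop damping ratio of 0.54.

Closed-loop characteristic equation: s² + 5.9s + K_p·4.4 = 0.
So ω_n = √(4.4K_p) and 2ζω_n = 5.9, giving ζ = 5.9/(2√(4.4K_p)).
Setting ζ = 0.54: √(4.4K_p) = 5.9/(2·0.54) = 5.463, so K_p = 29.84/4.4 = 6.78.

K_p = 6.78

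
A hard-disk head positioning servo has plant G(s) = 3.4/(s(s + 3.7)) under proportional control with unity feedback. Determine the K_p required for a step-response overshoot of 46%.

K_p = 17.5

From %OS = 100·exp(−πζ/√(1−ζ²)) = 46%, ζ = −ln(0.46)/√(π²+ln²(0.46)) = 0.24.
Characteristic equation s² + 3.7s + 3.4K_p = 0 gives ζ = 3.7/(2√(3.4K_p)).
Setting ζ = 0.24: √(3.4K_p) = 3.7/(2·0.24) = 7.71, so K_p = 59.44/3.4 = 17.5.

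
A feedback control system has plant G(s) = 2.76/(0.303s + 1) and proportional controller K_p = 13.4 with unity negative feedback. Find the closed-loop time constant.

τ = 0.00798 s

Closed loop: T(s) = K_p·G/(1+K_p·G) = 36.98/(0.303s + 1 + 36.98), with pole at s = −(1 + 36.98)/0.303 = −125.4.
Closed-loop time constant τ = 1/125.4 = 0.00798 s.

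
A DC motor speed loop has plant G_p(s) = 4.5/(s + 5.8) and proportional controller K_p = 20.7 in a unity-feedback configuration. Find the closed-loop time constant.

τ = 0.0101 s

Closed-loop transfer function: T(s) = K_p·G_p(s)/(1 + K_p·G_p(s)) = 93.15/(s + 5.8 + 93.15) = 93.15/(s + 98.95).
Time constant τ = 1/98.95 = 0.0101 s.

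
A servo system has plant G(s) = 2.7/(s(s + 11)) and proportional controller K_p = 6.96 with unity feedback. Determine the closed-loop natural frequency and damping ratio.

ω_n = 4.33 rad/s, ζ = 1.27

The closed-loop denominator is s(s+11) + 6.96·2.7 = s² + 11s + 18.79.
So ω_n² = 18.79 ⇒ ω_n = 4.335 rad/s, and ζ = 11/(2ω_n) = 1.27.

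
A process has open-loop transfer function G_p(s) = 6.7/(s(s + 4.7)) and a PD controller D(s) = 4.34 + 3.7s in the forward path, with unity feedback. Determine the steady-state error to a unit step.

The open loop D(s)G_p(s) has a pole at the origin (type 1), so the static position error constant is infinite and e_ss = 1/(1+∞) = 0.

0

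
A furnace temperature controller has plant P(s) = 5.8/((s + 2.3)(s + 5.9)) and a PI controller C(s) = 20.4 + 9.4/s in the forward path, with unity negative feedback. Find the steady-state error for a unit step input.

The open loop C(s)P(s) has a pole at the origin (type 1), so the static position error constant is infinite and e_ss = 1/(1+∞) = 0.

0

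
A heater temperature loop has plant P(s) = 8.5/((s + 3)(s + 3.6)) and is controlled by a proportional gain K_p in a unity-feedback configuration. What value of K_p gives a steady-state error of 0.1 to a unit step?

K_p = 11.4

Steady-state error for a unit step on this type-0 loop is 1/(1 + K_p·P(0)).
P(0) = 0.787. Require 1/(1 + K_p·0.787) = 0.1, so 1 + 0.787·K_p = 10.
K_p = (10 − 1)/0.787 = 11.4.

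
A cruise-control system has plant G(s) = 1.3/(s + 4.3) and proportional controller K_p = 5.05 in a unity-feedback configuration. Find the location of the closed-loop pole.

Closed-loop transfer function: T(s) = K_p·G(s)/(1 + K_p·G(s)) = 6.565/(s + 4.3 + 6.565) = 6.565/(s + 10.87).
The closed-loop pole is at s = −10.87.

s = -10.87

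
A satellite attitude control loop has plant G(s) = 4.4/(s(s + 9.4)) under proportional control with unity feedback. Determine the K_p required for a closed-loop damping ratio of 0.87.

Closed-loop characteristic equation: s² + 9.4s + K_p·4.4 = 0.
So ω_n = √(4.4K_p) and 2ζω_n = 9.4, giving ζ = 9.4/(2√(4.4K_p)).
Setting ζ = 0.87: √(4.4K_p) = 9.4/(2·0.87) = 5.402, so K_p = 29.18/4.4 = 6.63.

K_p = 6.63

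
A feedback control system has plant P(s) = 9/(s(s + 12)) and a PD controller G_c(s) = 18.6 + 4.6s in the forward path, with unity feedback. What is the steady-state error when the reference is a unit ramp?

The loop has one pole at the origin (type 1). Velocity error constant K_v = lim_{s→0} s·G_c(s)P(s) = 18.6·9/12 = 13.95.
Steady-state error to a unit ramp: e_ss = 1/K_v = 0.0717.

0.0717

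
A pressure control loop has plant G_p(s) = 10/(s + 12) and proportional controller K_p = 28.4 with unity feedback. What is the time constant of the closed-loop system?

τ = 0.00338 s

Closed-loop transfer function: T(s) = K_p·G_p(s)/(1 + K_p·G_p(s)) = 284/(s + 12 + 284) = 284/(s + 296).
Time constant τ = 1/296 = 0.00338 s.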